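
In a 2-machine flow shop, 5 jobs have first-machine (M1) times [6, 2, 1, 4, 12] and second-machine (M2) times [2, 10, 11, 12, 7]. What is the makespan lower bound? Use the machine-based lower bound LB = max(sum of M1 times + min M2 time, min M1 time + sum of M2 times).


LB1 = sum(M1 times) + min(M2 times) = 25 + 2 = 27
LB2 = min(M1 times) + sum(M2 times) = 1 + 42 = 43
Lower bound = max(LB1, LB2) = max(27, 43) = 43

43


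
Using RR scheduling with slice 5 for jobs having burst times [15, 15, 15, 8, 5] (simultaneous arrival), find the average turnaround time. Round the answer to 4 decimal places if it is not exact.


Time quantum = 5
Execution trace:
  J1 runs 5 units, time = 5
  J2 runs 5 units, time = 10
  J3 runs 5 units, time = 15
  J4 runs 5 units, time = 20
  J5 runs 5 units, time = 25
  J1 runs 5 units, time = 30
  J2 runs 5 units, time = 35
  J3 runs 5 units, time = 40
  J4 runs 3 units, time = 43
  J1 runs 5 units, time = 48
  J2 runs 5 units, time = 53
  J3 runs 5 units, time = 58
Finish times: [48, 53, 58, 43, 25]
Average turnaround = 227/5 = 45.4

45.4


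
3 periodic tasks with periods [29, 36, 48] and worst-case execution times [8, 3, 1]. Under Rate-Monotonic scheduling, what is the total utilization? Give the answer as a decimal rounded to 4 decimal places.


Compute individual utilizations (exact fractions):
  Task 1: C/T = 8/29 (approx. 0.2759)
  Task 2: C/T = 3/36 = 1/12 (approx. 0.0833)
  Task 3: C/T = 1/48 (approx. 0.0208)
Total utilization U = 8/29 + 1/12 + 1/48 = 529/1392
Rounded to 4 decimal places: U = 0.3800
RM (Liu & Layland) bound for 3 tasks = 0.779763; compare with U = 529/1392 (approx. 0.380029)
U <= bound, so schedulable by RM sufficient condition.

0.3800


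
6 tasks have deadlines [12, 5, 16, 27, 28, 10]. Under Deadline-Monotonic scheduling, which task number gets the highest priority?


Sort tasks by relative deadline (ascending):
  Task 2: deadline = 5
  Task 6: deadline = 10
  Task 1: deadline = 12
  Task 3: deadline = 16
  Task 4: deadline = 27
  Task 5: deadline = 28
Priority order (highest first): [2, 6, 1, 3, 4, 5]
Highest priority task = 2

2


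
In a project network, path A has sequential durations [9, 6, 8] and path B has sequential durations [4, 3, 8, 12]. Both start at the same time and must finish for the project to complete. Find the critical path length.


Path A total = 9 + 6 + 8 = 23
Path B total = 4 + 3 + 8 + 12 = 27
Critical path = longest path = max(23, 27) = 27

27


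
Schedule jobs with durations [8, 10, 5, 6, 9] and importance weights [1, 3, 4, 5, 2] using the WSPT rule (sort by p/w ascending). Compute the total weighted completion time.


Compute p/w ratios and sort ascending (WSPT): [(6, 5), (5, 4), (10, 3), (9, 2), (8, 1)]
Compute weighted completion times:
  Job (p=6,w=5): C=6, w*C=5*6=30
  Job (p=5,w=4): C=11, w*C=4*11=44
  Job (p=10,w=3): C=21, w*C=3*21=63
  Job (p=9,w=2): C=30, w*C=2*30=60
  Job (p=8,w=1): C=38, w*C=1*38=38
Total weighted completion time = 235

235


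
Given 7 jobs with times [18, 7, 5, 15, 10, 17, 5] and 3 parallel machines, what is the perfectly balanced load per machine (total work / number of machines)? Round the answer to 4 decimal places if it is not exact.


Total processing time = 18 + 7 + 5 + 15 + 10 + 17 + 5 = 77
Number of machines = 3
Ideal balanced load = 77 / 3 = 25.6667

25.6667


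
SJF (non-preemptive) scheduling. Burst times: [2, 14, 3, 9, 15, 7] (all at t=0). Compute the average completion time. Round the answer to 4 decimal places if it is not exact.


SJF order (ascending): [2, 3, 7, 9, 14, 15]
Completion times:
  Job 1: burst=2, C=2
  Job 2: burst=3, C=5
  Job 3: burst=7, C=12
  Job 4: burst=9, C=21
  Job 5: burst=14, C=35
  Job 6: burst=15, C=50
Average completion = 125/6 = 20.8333

20.8333


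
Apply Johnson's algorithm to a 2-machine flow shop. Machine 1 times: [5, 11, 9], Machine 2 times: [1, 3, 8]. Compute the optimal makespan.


Apply Johnson's rule:
  Group 1 (a <= b): []
  Group 2 (a > b): [(3, 9, 8), (2, 11, 3), (1, 5, 1)]
Optimal job order: [3, 2, 1]
Schedule:
  Job 3: M1 done at 9, M2 done at 17
  Job 2: M1 done at 20, M2 done at 23
  Job 1: M1 done at 25, M2 done at 26
Makespan = 26

26


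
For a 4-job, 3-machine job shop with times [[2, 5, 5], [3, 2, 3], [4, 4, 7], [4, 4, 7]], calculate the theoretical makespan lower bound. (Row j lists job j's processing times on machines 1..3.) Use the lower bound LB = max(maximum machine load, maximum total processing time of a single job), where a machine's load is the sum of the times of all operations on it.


Machine loads:
  Machine 1: 2 + 3 + 4 + 4 = 13
  Machine 2: 5 + 2 + 4 + 4 = 15
  Machine 3: 5 + 3 + 7 + 7 = 22
Max machine load = 22
Job totals:
  Job 1: 12
  Job 2: 8
  Job 3: 15
  Job 4: 15
Max job total = 15
Lower bound = max(22, 15) = 22

22


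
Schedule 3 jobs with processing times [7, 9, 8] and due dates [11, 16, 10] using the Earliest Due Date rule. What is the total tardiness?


Sort by due date (EDD order): [(8, 10), (7, 11), (9, 16)]
Compute completion times and tardiness:
  Job 1: p=8, d=10, C=8, tardiness=max(0,8-10)=0
  Job 2: p=7, d=11, C=15, tardiness=max(0,15-11)=4
  Job 3: p=9, d=16, C=24, tardiness=max(0,24-16)=8
Total tardiness = 12

12


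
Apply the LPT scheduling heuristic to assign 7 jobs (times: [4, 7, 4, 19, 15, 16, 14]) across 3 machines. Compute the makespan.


Sort jobs in decreasing order (LPT): [19, 16, 15, 14, 7, 4, 4]
Assign each job to the least loaded machine:
  Machine 1: jobs [19, 4, 4], load = 27
  Machine 2: jobs [16, 7], load = 23
  Machine 3: jobs [15, 14], load = 29
Makespan = max load = 29

29


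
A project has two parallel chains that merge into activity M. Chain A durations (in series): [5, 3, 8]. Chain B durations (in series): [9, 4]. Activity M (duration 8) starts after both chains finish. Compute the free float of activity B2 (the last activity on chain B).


ES(B2) = sum of predecessors on chain B = 9
EF(B2) = ES + duration = 9 + 4 = 13
Successor of B2 is M. ES(M) = max(sum(A), sum(B)) = max(16, 13) = 16
Free float = ES(successor) - EF(current) = 16 - 13 = 3

3


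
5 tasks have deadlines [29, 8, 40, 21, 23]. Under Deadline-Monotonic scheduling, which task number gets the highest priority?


Sort tasks by relative deadline (ascending):
  Task 2: deadline = 8
  Task 4: deadline = 21
  Task 5: deadline = 23
  Task 1: deadline = 29
  Task 3: deadline = 40
Priority order (highest first): [2, 4, 5, 1, 3]
Highest priority task = 2

2


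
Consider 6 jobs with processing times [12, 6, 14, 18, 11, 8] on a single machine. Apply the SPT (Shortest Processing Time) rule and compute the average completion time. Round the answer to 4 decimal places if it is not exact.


Sort jobs by processing time (SPT order): [6, 8, 11, 12, 14, 18]
Compute completion times sequentially:
  Job 1: processing = 6, completes at 6
  Job 2: processing = 8, completes at 14
  Job 3: processing = 11, completes at 25
  Job 4: processing = 12, completes at 37
  Job 5: processing = 14, completes at 51
  Job 6: processing = 18, completes at 69
Sum of completion times = 202
Average completion time = 202/6 = 33.6667

33.6667


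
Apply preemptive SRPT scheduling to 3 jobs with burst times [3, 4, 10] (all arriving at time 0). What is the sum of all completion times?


Since all jobs arrive at t=0, SRPT equals SPT ordering.
SPT order: [3, 4, 10]
Completion times:
  Job 1: p=3, C=3
  Job 2: p=4, C=7
  Job 3: p=10, C=17
Total completion time = 3 + 7 + 17 = 27

27


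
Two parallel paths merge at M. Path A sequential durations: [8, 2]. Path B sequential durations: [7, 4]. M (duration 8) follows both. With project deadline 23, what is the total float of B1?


Forward pass: ES(B1) = sum of predecessors on chain B = 0
EF = ES + duration = 0 + 7 = 7
Backward pass: LF(M) = deadline = 23; LS(M) = 23 - 8 = 15
LF(B1) = LS(M) - sum(successors on chain B) = 15 - 4 = 11
LS = LF - duration = 11 - 7 = 4
Total float = LS - ES = 4 - 0 = 4

4


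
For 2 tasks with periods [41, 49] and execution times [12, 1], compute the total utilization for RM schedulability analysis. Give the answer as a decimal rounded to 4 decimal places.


Compute individual utilizations (exact fractions):
  Task 1: C/T = 12/41 (approx. 0.2927)
  Task 2: C/T = 1/49 (approx. 0.0204)
Total utilization U = 12/41 + 1/49 = 629/2009
Rounded to 4 decimal places: U = 0.3131
RM (Liu & Layland) bound for 2 tasks = 0.828427; compare with U = 629/2009 (approx. 0.313091)
U <= bound, so schedulable by RM sufficient condition.

0.3131


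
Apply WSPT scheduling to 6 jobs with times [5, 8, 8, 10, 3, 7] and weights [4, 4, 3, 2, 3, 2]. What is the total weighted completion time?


Compute p/w ratios and sort ascending (WSPT): [(3, 3), (5, 4), (8, 4), (8, 3), (7, 2), (10, 2)]
Compute weighted completion times:
  Job (p=3,w=3): C=3, w*C=3*3=9
  Job (p=5,w=4): C=8, w*C=4*8=32
  Job (p=8,w=4): C=16, w*C=4*16=64
  Job (p=8,w=3): C=24, w*C=3*24=72
  Job (p=7,w=2): C=31, w*C=2*31=62
  Job (p=10,w=2): C=41, w*C=2*41=82
Total weighted completion time = 321

321


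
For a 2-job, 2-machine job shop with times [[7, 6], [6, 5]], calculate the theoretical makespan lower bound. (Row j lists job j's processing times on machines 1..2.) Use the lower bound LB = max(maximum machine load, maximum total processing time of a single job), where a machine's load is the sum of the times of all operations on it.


Machine loads:
  Machine 1: 7 + 6 = 13
  Machine 2: 6 + 5 = 11
Max machine load = 13
Job totals:
  Job 1: 13
  Job 2: 11
Max job total = 13
Lower bound = max(13, 13) = 13

13


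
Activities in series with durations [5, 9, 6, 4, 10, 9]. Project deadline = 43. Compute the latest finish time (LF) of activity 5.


LF(activity 5) = deadline - sum of successor durations
Successors: activities 6 through 6 with durations [9]
Sum of successor durations = 9
LF = 43 - 9 = 34

34


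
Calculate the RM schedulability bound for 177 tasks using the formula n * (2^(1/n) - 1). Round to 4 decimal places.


Compute 2^(1/177) = 1.0039237636
Subtract 1: 1.0039237636 - 1 = 0.0039237636
Multiply by n: 177 * 0.0039237636 = 0.6945061572
Round to 4 dp: 0.6945

0.6945


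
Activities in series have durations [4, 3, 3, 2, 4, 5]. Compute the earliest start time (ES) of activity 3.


Activity 3 starts after activities 1 through 2 complete.
Predecessor durations: [4, 3]
ES = 4 + 3 = 7

7


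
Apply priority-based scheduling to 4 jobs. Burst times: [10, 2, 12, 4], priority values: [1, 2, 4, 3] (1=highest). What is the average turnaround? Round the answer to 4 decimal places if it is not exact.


Sort by priority (ascending = highest first):
Order: [(1, 10), (2, 2), (3, 4), (4, 12)]
Completion times:
  Priority 1, burst=10, C=10
  Priority 2, burst=2, C=12
  Priority 3, burst=4, C=16
  Priority 4, burst=12, C=28
Average turnaround = 66/4 = 16.5

16.5


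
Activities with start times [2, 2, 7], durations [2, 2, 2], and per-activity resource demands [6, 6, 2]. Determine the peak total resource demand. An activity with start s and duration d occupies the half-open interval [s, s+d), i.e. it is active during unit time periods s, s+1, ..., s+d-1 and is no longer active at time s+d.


Each activity i is active on [start_i, start_i + duration_i).
Compute total resource usage per time slot:
  t=0: active resources = [], total = 0
  t=1: active resources = [], total = 0
  t=2: active resources = [6, 6], total = 12
  t=3: active resources = [6, 6], total = 12
  t=4: active resources = [], total = 0
  t=5: active resources = [], total = 0
  t=6: active resources = [], total = 0
  t=7: active resources = [2], total = 2
  t=8: active resources = [2], total = 2
Peak resource demand = 12

12


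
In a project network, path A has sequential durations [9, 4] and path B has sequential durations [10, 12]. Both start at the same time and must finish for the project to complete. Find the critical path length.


Path A total = 9 + 4 = 13
Path B total = 10 + 12 = 22
Critical path = longest path = max(13, 22) = 22

22


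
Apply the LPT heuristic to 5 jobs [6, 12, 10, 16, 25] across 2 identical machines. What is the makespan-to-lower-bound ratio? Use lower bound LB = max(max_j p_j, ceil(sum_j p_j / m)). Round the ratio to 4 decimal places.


LPT order: [25, 16, 12, 10, 6]
Machine loads after assignment: [35, 34]
LPT makespan = 35
Lower bound = max(max_job, ceil(total/2)) = max(25, 35) = 35
Ratio = 35 / 35 = 1.0

1.0


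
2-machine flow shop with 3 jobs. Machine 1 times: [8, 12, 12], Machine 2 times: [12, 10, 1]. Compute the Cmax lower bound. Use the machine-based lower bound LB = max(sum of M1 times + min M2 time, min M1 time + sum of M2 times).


LB1 = sum(M1 times) + min(M2 times) = 32 + 1 = 33
LB2 = min(M1 times) + sum(M2 times) = 8 + 23 = 31
Lower bound = max(LB1, LB2) = max(33, 31) = 33

33


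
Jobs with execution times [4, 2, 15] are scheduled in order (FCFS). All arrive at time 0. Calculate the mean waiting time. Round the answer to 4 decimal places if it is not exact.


FCFS order (as given): [4, 2, 15]
Waiting times:
  Job 1: wait = 0
  Job 2: wait = 4
  Job 3: wait = 6
Sum of waiting times = 10
Average waiting time = 10/3 = 3.3333

3.3333


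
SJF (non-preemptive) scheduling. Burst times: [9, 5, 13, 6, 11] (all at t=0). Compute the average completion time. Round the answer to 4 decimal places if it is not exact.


SJF order (ascending): [5, 6, 9, 11, 13]
Completion times:
  Job 1: burst=5, C=5
  Job 2: burst=6, C=11
  Job 3: burst=9, C=20
  Job 4: burst=11, C=31
  Job 5: burst=13, C=44
Average completion = 111/5 = 22.2

22.2


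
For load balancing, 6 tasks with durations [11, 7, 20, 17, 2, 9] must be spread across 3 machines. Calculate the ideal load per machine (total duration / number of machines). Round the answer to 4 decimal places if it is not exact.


Total processing time = 11 + 7 + 20 + 17 + 2 + 9 = 66
Number of machines = 3
Ideal balanced load = 66 / 3 = 22.0

22.0


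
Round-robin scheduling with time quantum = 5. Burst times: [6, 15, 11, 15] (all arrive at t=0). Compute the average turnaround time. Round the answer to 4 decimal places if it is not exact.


Time quantum = 5
Execution trace:
  J1 runs 5 units, time = 5
  J2 runs 5 units, time = 10
  J3 runs 5 units, time = 15
  J4 runs 5 units, time = 20
  J1 runs 1 units, time = 21
  J2 runs 5 units, time = 26
  J3 runs 5 units, time = 31
  J4 runs 5 units, time = 36
  J2 runs 5 units, time = 41
  J3 runs 1 units, time = 42
  J4 runs 5 units, time = 47
Finish times: [21, 41, 42, 47]
Average turnaround = 151/4 = 37.75

37.75


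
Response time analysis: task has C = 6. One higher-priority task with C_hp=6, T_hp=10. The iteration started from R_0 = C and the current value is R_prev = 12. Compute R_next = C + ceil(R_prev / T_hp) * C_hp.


R_next = C + ceil(R_prev / T_hp) * C_hp
ceil(12 / 10) = ceil(1.2) = 2
Interference = 2 * 6 = 12
R_next = 6 + 12 = 18

18


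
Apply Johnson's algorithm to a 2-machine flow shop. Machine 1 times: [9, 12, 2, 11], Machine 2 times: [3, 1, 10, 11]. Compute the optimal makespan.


Apply Johnson's rule:
  Group 1 (a <= b): [(3, 2, 10), (4, 11, 11)]
  Group 2 (a > b): [(1, 9, 3), (2, 12, 1)]
Optimal job order: [3, 4, 1, 2]
Schedule:
  Job 3: M1 done at 2, M2 done at 12
  Job 4: M1 done at 13, M2 done at 24
  Job 1: M1 done at 22, M2 done at 27
  Job 2: M1 done at 34, M2 done at 35
Makespan = 35

35


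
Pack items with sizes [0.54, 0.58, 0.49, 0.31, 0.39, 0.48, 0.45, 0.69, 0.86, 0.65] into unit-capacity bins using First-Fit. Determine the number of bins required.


Place items sequentially using First-Fit:
  Item 0.54 -> new Bin 1
  Item 0.58 -> new Bin 2
  Item 0.49 -> new Bin 3
  Item 0.31 -> Bin 1 (now 0.85)
  Item 0.39 -> Bin 2 (now 0.97)
  Item 0.48 -> Bin 3 (now 0.97)
  Item 0.45 -> new Bin 4
  Item 0.69 -> new Bin 5
  Item 0.86 -> new Bin 6
  Item 0.65 -> new Bin 7
Total bins used = 7

7


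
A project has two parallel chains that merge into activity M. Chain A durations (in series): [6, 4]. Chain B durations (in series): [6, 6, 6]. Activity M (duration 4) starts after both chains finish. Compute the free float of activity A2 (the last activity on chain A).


ES(A2) = sum of predecessors on chain A = 6
EF(A2) = ES + duration = 6 + 4 = 10
Successor of A2 is M. ES(M) = max(sum(A), sum(B)) = max(10, 18) = 18
Free float = ES(successor) - EF(current) = 18 - 10 = 8

8


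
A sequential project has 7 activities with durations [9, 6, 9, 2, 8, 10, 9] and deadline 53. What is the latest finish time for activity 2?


LF(activity 2) = deadline - sum of successor durations
Successors: activities 3 through 7 with durations [9, 2, 8, 10, 9]
Sum of successor durations = 38
LF = 53 - 38 = 15

15


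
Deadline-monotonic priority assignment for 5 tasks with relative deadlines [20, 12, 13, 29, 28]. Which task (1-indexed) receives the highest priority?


Sort tasks by relative deadline (ascending):
  Task 2: deadline = 12
  Task 3: deadline = 13
  Task 1: deadline = 20
  Task 5: deadline = 28
  Task 4: deadline = 29
Priority order (highest first): [2, 3, 1, 5, 4]
Highest priority task = 2

2


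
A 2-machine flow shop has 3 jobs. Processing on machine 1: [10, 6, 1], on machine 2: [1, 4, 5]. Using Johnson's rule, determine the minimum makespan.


Apply Johnson's rule:
  Group 1 (a <= b): [(3, 1, 5)]
  Group 2 (a > b): [(2, 6, 4), (1, 10, 1)]
Optimal job order: [3, 2, 1]
Schedule:
  Job 3: M1 done at 1, M2 done at 6
  Job 2: M1 done at 7, M2 done at 11
  Job 1: M1 done at 17, M2 done at 18
Makespan = 18

18


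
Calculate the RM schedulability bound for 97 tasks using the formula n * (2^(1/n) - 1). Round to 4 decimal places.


Compute 2^(1/97) = 1.0071714397
Subtract 1: 1.0071714397 - 1 = 0.0071714397
Multiply by n: 97 * 0.0071714397 = 0.6956296509
Round to 4 dp: 0.6956

0.6956


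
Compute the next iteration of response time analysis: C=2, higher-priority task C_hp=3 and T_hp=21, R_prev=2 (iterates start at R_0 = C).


R_next = C + ceil(R_prev / T_hp) * C_hp
ceil(2 / 21) = ceil(0.0952) = 1
Interference = 1 * 3 = 3
R_next = 2 + 3 = 5

5


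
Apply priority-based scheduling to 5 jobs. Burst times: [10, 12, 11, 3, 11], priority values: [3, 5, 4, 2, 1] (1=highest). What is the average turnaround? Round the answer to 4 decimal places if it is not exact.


Sort by priority (ascending = highest first):
Order: [(1, 11), (2, 3), (3, 10), (4, 11), (5, 12)]
Completion times:
  Priority 1, burst=11, C=11
  Priority 2, burst=3, C=14
  Priority 3, burst=10, C=24
  Priority 4, burst=11, C=35
  Priority 5, burst=12, C=47
Average turnaround = 131/5 = 26.2

26.2


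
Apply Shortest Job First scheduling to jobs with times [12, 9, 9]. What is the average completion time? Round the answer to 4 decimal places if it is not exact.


SJF order (ascending): [9, 9, 12]
Completion times:
  Job 1: burst=9, C=9
  Job 2: burst=9, C=18
  Job 3: burst=12, C=30
Average completion = 57/3 = 19.0

19.0


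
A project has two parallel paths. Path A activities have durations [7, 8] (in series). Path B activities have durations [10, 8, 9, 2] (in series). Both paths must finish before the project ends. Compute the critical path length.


Path A total = 7 + 8 = 15
Path B total = 10 + 8 + 9 + 2 = 29
Critical path = longest path = max(15, 29) = 29

29


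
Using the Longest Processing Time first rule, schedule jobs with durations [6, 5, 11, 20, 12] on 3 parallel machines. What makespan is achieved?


Sort jobs in decreasing order (LPT): [20, 12, 11, 6, 5]
Assign each job to the least loaded machine:
  Machine 1: jobs [20], load = 20
  Machine 2: jobs [12, 5], load = 17
  Machine 3: jobs [11, 6], load = 17
Makespan = max load = 20

20


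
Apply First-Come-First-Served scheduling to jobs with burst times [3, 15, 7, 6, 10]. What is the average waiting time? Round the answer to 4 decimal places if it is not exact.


FCFS order (as given): [3, 15, 7, 6, 10]
Waiting times:
  Job 1: wait = 0
  Job 2: wait = 3
  Job 3: wait = 18
  Job 4: wait = 25
  Job 5: wait = 31
Sum of waiting times = 77
Average waiting time = 77/5 = 15.4

15.4


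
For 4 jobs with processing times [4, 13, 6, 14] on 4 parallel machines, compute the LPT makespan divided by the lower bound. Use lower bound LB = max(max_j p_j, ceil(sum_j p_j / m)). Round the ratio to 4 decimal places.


LPT order: [14, 13, 6, 4]
Machine loads after assignment: [14, 13, 6, 4]
LPT makespan = 14
Lower bound = max(max_job, ceil(total/4)) = max(14, 10) = 14
Ratio = 14 / 14 = 1.0

1.0


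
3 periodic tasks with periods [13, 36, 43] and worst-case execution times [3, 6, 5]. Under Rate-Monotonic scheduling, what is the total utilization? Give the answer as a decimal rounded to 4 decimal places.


Compute individual utilizations (exact fractions):
  Task 1: C/T = 3/13 (approx. 0.2308)
  Task 2: C/T = 6/36 = 1/6 (approx. 0.1667)
  Task 3: C/T = 5/43 (approx. 0.1163)
Total utilization U = 3/13 + 1/6 + 5/43 = 1723/3354
Rounded to 4 decimal places: U = 0.5137
RM (Liu & Layland) bound for 3 tasks = 0.779763; compare with U = 1723/3354 (approx. 0.513715)
U <= bound, so schedulable by RM sufficient condition.

0.5137


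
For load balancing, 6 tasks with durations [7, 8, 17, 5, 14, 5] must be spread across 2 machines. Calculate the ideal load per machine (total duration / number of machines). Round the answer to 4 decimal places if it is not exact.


Total processing time = 7 + 8 + 17 + 5 + 14 + 5 = 56
Number of machines = 2
Ideal balanced load = 56 / 2 = 28.0

28.0


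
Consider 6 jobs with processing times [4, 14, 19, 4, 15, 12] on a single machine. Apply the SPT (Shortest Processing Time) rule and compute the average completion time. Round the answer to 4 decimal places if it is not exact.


Sort jobs by processing time (SPT order): [4, 4, 12, 14, 15, 19]
Compute completion times sequentially:
  Job 1: processing = 4, completes at 4
  Job 2: processing = 4, completes at 8
  Job 3: processing = 12, completes at 20
  Job 4: processing = 14, completes at 34
  Job 5: processing = 15, completes at 49
  Job 6: processing = 19, completes at 68
Sum of completion times = 183
Average completion time = 183/6 = 30.5

30.5


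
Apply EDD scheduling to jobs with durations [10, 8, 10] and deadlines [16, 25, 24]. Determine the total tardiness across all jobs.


Sort by due date (EDD order): [(10, 16), (10, 24), (8, 25)]
Compute completion times and tardiness:
  Job 1: p=10, d=16, C=10, tardiness=max(0,10-16)=0
  Job 2: p=10, d=24, C=20, tardiness=max(0,20-24)=0
  Job 3: p=8, d=25, C=28, tardiness=max(0,28-25)=3
Total tardiness = 3

3


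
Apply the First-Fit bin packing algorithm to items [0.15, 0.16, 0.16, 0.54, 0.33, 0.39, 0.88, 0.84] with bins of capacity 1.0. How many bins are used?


Place items sequentially using First-Fit:
  Item 0.15 -> new Bin 1
  Item 0.16 -> Bin 1 (now 0.31)
  Item 0.16 -> Bin 1 (now 0.47)
  Item 0.54 -> new Bin 2
  Item 0.33 -> Bin 1 (now 0.8)
  Item 0.39 -> Bin 2 (now 0.93)
  Item 0.88 -> new Bin 3
  Item 0.84 -> new Bin 4
Total bins used = 4

4


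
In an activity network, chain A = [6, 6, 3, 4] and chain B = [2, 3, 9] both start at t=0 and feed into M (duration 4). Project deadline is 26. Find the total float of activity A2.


Forward pass: ES(A2) = sum of predecessors on chain A = 6
EF = ES + duration = 6 + 6 = 12
Backward pass: LF(M) = deadline = 26; LS(M) = 26 - 4 = 22
LF(A2) = LS(M) - sum(successors on chain A) = 22 - 7 = 15
LS = LF - duration = 15 - 6 = 9
Total float = LS - ES = 9 - 6 = 3

3


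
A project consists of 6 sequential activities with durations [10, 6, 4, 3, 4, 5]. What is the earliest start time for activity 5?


Activity 5 starts after activities 1 through 4 complete.
Predecessor durations: [10, 6, 4, 3]
ES = 10 + 6 + 4 + 3 = 23

23


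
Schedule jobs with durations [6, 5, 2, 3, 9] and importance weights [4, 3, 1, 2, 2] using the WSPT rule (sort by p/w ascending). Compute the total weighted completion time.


Compute p/w ratios and sort ascending (WSPT): [(6, 4), (3, 2), (5, 3), (2, 1), (9, 2)]
Compute weighted completion times:
  Job (p=6,w=4): C=6, w*C=4*6=24
  Job (p=3,w=2): C=9, w*C=2*9=18
  Job (p=5,w=3): C=14, w*C=3*14=42
  Job (p=2,w=1): C=16, w*C=1*16=16
  Job (p=9,w=2): C=25, w*C=2*25=50
Total weighted completion time = 150

150


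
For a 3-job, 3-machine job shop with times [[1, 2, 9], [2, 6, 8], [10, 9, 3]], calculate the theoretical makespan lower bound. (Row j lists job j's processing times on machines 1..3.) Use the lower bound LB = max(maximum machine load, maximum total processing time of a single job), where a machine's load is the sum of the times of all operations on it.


Machine loads:
  Machine 1: 1 + 2 + 10 = 13
  Machine 2: 2 + 6 + 9 = 17
  Machine 3: 9 + 8 + 3 = 20
Max machine load = 20
Job totals:
  Job 1: 12
  Job 2: 16
  Job 3: 22
Max job total = 22
Lower bound = max(20, 22) = 22

22


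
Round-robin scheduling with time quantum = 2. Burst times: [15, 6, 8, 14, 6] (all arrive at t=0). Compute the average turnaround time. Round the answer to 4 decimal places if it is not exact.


Time quantum = 2
Execution trace:
  J1 runs 2 units, time = 2
  J2 runs 2 units, time = 4
  J3 runs 2 units, time = 6
  J4 runs 2 units, time = 8
  J5 runs 2 units, time = 10
  J1 runs 2 units, time = 12
  J2 runs 2 units, time = 14
  J3 runs 2 units, time = 16
  J4 runs 2 units, time = 18
  J5 runs 2 units, time = 20
  J1 runs 2 units, time = 22
  J2 runs 2 units, time = 24
  J3 runs 2 units, time = 26
  J4 runs 2 units, time = 28
  J5 runs 2 units, time = 30
  J1 runs 2 units, time = 32
  J3 runs 2 units, time = 34
  J4 runs 2 units, time = 36
  J1 runs 2 units, time = 38
  J4 runs 2 units, time = 40
  J1 runs 2 units, time = 42
  J4 runs 2 units, time = 44
  J1 runs 2 units, time = 46
  J4 runs 2 units, time = 48
  J1 runs 1 units, time = 49
Finish times: [49, 24, 34, 48, 30]
Average turnaround = 185/5 = 37.0

37.0


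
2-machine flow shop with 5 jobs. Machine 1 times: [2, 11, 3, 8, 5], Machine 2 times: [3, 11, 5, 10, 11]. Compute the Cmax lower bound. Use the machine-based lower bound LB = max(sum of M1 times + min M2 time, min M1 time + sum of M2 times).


LB1 = sum(M1 times) + min(M2 times) = 29 + 3 = 32
LB2 = min(M1 times) + sum(M2 times) = 2 + 40 = 42
Lower bound = max(LB1, LB2) = max(32, 42) = 42

42


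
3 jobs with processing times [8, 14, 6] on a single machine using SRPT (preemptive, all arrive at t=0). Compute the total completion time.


Since all jobs arrive at t=0, SRPT equals SPT ordering.
SPT order: [6, 8, 14]
Completion times:
  Job 1: p=6, C=6
  Job 2: p=8, C=14
  Job 3: p=14, C=28
Total completion time = 6 + 14 + 28 = 48

48


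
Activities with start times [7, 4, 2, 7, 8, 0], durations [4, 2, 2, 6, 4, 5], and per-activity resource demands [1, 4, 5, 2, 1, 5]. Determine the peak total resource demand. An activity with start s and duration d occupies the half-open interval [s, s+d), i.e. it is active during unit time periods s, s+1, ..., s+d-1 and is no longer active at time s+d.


Each activity i is active on [start_i, start_i + duration_i).
Compute total resource usage per time slot:
  t=0: active resources = [5], total = 5
  t=1: active resources = [5], total = 5
  t=2: active resources = [5, 5], total = 10
  t=3: active resources = [5, 5], total = 10
  t=4: active resources = [4, 5], total = 9
  t=5: active resources = [4], total = 4
  t=6: active resources = [], total = 0
  t=7: active resources = [1, 2], total = 3
  t=8: active resources = [1, 2, 1], total = 4
  t=9: active resources = [1, 2, 1], total = 4
  t=10: active resources = [1, 2, 1], total = 4
  t=11: active resources = [2, 1], total = 3
  t=12: active resources = [2], total = 2
Peak resource demand = 10

10


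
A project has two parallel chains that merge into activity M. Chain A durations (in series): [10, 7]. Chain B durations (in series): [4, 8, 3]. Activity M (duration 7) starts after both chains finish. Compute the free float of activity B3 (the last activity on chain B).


ES(B3) = sum of predecessors on chain B = 12
EF(B3) = ES + duration = 12 + 3 = 15
Successor of B3 is M. ES(M) = max(sum(A), sum(B)) = max(17, 15) = 17
Free float = ES(successor) - EF(current) = 17 - 15 = 2

2


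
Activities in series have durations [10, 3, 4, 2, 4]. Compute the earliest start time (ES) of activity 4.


Activity 4 starts after activities 1 through 3 complete.
Predecessor durations: [10, 3, 4]
ES = 10 + 3 + 4 = 17

17


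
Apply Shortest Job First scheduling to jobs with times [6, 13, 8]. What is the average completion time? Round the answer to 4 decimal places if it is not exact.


SJF order (ascending): [6, 8, 13]
Completion times:
  Job 1: burst=6, C=6
  Job 2: burst=8, C=14
  Job 3: burst=13, C=27
Average completion = 47/3 = 15.6667

15.6667


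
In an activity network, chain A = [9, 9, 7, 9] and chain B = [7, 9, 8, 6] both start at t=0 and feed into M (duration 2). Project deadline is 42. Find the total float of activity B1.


Forward pass: ES(B1) = sum of predecessors on chain B = 0
EF = ES + duration = 0 + 7 = 7
Backward pass: LF(M) = deadline = 42; LS(M) = 42 - 2 = 40
LF(B1) = LS(M) - sum(successors on chain B) = 40 - 23 = 17
LS = LF - duration = 17 - 7 = 10
Total float = LS - ES = 10 - 0 = 10

10


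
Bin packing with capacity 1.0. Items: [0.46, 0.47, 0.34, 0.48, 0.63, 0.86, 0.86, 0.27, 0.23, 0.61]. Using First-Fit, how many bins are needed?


Place items sequentially using First-Fit:
  Item 0.46 -> new Bin 1
  Item 0.47 -> Bin 1 (now 0.93)
  Item 0.34 -> new Bin 2
  Item 0.48 -> Bin 2 (now 0.82)
  Item 0.63 -> new Bin 3
  Item 0.86 -> new Bin 4
  Item 0.86 -> new Bin 5
  Item 0.27 -> Bin 3 (now 0.9)
  Item 0.23 -> new Bin 6
  Item 0.61 -> Bin 6 (now 0.84)
Total bins used = 6

6


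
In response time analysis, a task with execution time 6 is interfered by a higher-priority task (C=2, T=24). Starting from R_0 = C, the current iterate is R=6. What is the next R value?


R_next = C + ceil(R_prev / T_hp) * C_hp
ceil(6 / 24) = ceil(0.25) = 1
Interference = 1 * 2 = 2
R_next = 6 + 2 = 8

8


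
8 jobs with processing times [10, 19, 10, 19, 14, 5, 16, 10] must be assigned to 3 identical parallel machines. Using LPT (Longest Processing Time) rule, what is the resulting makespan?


Sort jobs in decreasing order (LPT): [19, 19, 16, 14, 10, 10, 10, 5]
Assign each job to the least loaded machine:
  Machine 1: jobs [19, 10, 10], load = 39
  Machine 2: jobs [19, 10, 5], load = 34
  Machine 3: jobs [16, 14], load = 30
Makespan = max load = 39

39


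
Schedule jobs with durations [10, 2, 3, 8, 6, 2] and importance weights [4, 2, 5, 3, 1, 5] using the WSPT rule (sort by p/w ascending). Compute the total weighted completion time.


Compute p/w ratios and sort ascending (WSPT): [(2, 5), (3, 5), (2, 2), (10, 4), (8, 3), (6, 1)]
Compute weighted completion times:
  Job (p=2,w=5): C=2, w*C=5*2=10
  Job (p=3,w=5): C=5, w*C=5*5=25
  Job (p=2,w=2): C=7, w*C=2*7=14
  Job (p=10,w=4): C=17, w*C=4*17=68
  Job (p=8,w=3): C=25, w*C=3*25=75
  Job (p=6,w=1): C=31, w*C=1*31=31
Total weighted completion time = 223

223


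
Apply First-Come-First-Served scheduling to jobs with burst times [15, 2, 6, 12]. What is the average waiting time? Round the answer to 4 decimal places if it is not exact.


FCFS order (as given): [15, 2, 6, 12]
Waiting times:
  Job 1: wait = 0
  Job 2: wait = 15
  Job 3: wait = 17
  Job 4: wait = 23
Sum of waiting times = 55
Average waiting time = 55/4 = 13.75

13.75


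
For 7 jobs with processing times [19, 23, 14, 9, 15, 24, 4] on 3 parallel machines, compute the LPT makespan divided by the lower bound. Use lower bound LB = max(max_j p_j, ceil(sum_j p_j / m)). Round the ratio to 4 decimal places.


LPT order: [24, 23, 19, 15, 14, 9, 4]
Machine loads after assignment: [37, 37, 34]
LPT makespan = 37
Lower bound = max(max_job, ceil(total/3)) = max(24, 36) = 36
Ratio = 37 / 36 = 1.0278

1.0278


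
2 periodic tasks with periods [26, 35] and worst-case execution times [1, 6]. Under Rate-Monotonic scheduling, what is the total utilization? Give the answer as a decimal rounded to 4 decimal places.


Compute individual utilizations (exact fractions):
  Task 1: C/T = 1/26 (approx. 0.0385)
  Task 2: C/T = 6/35 (approx. 0.1714)
Total utilization U = 1/26 + 6/35 = 191/910
Rounded to 4 decimal places: U = 0.2099
RM (Liu & Layland) bound for 2 tasks = 0.828427; compare with U = 191/910 (approx. 0.209890)
U <= bound, so schedulable by RM sufficient condition.

0.2099


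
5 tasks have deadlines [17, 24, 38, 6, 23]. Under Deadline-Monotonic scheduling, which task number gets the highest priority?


Sort tasks by relative deadline (ascending):
  Task 4: deadline = 6
  Task 1: deadline = 17
  Task 5: deadline = 23
  Task 2: deadline = 24
  Task 3: deadline = 38
Priority order (highest first): [4, 1, 5, 2, 3]
Highest priority task = 4

4


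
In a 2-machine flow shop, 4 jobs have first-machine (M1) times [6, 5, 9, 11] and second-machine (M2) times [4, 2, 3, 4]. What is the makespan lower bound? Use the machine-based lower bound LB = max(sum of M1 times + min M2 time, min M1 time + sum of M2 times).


LB1 = sum(M1 times) + min(M2 times) = 31 + 2 = 33
LB2 = min(M1 times) + sum(M2 times) = 5 + 13 = 18
Lower bound = max(LB1, LB2) = max(33, 18) = 33

33


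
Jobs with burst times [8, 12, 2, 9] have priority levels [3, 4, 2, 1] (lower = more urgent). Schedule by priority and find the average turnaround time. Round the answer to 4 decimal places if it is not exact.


Sort by priority (ascending = highest first):
Order: [(1, 9), (2, 2), (3, 8), (4, 12)]
Completion times:
  Priority 1, burst=9, C=9
  Priority 2, burst=2, C=11
  Priority 3, burst=8, C=19
  Priority 4, burst=12, C=31
Average turnaround = 70/4 = 17.5

17.5


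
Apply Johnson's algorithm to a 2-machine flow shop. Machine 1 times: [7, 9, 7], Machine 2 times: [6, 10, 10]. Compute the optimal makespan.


Apply Johnson's rule:
  Group 1 (a <= b): [(3, 7, 10), (2, 9, 10)]
  Group 2 (a > b): [(1, 7, 6)]
Optimal job order: [3, 2, 1]
Schedule:
  Job 3: M1 done at 7, M2 done at 17
  Job 2: M1 done at 16, M2 done at 27
  Job 1: M1 done at 23, M2 done at 33
Makespan = 33

33


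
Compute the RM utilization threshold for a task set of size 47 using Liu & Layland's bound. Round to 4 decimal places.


Compute 2^(1/47) = 1.0148570979
Subtract 1: 1.0148570979 - 1 = 0.0148570979
Multiply by n: 47 * 0.0148570979 = 0.6982836013
Round to 4 dp: 0.6983

0.6983


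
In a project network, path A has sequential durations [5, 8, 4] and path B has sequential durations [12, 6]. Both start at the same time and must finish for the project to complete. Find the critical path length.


Path A total = 5 + 8 + 4 = 17
Path B total = 12 + 6 = 18
Critical path = longest path = max(17, 18) = 18

18


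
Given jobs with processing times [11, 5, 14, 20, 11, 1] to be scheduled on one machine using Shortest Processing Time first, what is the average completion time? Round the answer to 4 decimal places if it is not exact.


Sort jobs by processing time (SPT order): [1, 5, 11, 11, 14, 20]
Compute completion times sequentially:
  Job 1: processing = 1, completes at 1
  Job 2: processing = 5, completes at 6
  Job 3: processing = 11, completes at 17
  Job 4: processing = 11, completes at 28
  Job 5: processing = 14, completes at 42
  Job 6: processing = 20, completes at 62
Sum of completion times = 156
Average completion time = 156/6 = 26.0

26.0


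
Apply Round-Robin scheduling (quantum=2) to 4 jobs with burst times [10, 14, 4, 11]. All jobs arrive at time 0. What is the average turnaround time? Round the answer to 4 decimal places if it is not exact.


Time quantum = 2
Execution trace:
  J1 runs 2 units, time = 2
  J2 runs 2 units, time = 4
  J3 runs 2 units, time = 6
  J4 runs 2 units, time = 8
  J1 runs 2 units, time = 10
  J2 runs 2 units, time = 12
  J3 runs 2 units, time = 14
  J4 runs 2 units, time = 16
  J1 runs 2 units, time = 18
  J2 runs 2 units, time = 20
  J4 runs 2 units, time = 22
  J1 runs 2 units, time = 24
  J2 runs 2 units, time = 26
  J4 runs 2 units, time = 28
  J1 runs 2 units, time = 30
  J2 runs 2 units, time = 32
  J4 runs 2 units, time = 34
  J2 runs 2 units, time = 36
  J4 runs 1 units, time = 37
  J2 runs 2 units, time = 39
Finish times: [30, 39, 14, 37]
Average turnaround = 120/4 = 30.0

30.0


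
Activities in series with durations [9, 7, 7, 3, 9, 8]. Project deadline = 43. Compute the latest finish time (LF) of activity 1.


LF(activity 1) = deadline - sum of successor durations
Successors: activities 2 through 6 with durations [7, 7, 3, 9, 8]
Sum of successor durations = 34
LF = 43 - 34 = 9

9


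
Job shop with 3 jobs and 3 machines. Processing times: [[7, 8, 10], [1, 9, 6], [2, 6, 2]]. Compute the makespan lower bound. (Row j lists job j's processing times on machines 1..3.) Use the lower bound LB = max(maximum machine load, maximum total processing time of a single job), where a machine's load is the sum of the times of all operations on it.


Machine loads:
  Machine 1: 7 + 1 + 2 = 10
  Machine 2: 8 + 9 + 6 = 23
  Machine 3: 10 + 6 + 2 = 18
Max machine load = 23
Job totals:
  Job 1: 25
  Job 2: 16
  Job 3: 10
Max job total = 25
Lower bound = max(23, 25) = 25

25


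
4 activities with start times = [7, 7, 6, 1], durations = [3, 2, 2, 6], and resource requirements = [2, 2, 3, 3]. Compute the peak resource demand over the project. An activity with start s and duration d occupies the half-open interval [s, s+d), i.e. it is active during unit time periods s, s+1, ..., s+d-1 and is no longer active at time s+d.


Each activity i is active on [start_i, start_i + duration_i).
Compute total resource usage per time slot:
  t=0: active resources = [], total = 0
  t=1: active resources = [3], total = 3
  t=2: active resources = [3], total = 3
  t=3: active resources = [3], total = 3
  t=4: active resources = [3], total = 3
  t=5: active resources = [3], total = 3
  t=6: active resources = [3, 3], total = 6
  t=7: active resources = [2, 2, 3], total = 7
  t=8: active resources = [2, 2], total = 4
  t=9: active resources = [2], total = 2
Peak resource demand = 7

7


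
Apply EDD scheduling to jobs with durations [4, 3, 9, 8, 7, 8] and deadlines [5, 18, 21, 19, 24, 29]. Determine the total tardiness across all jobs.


Sort by due date (EDD order): [(4, 5), (3, 18), (8, 19), (9, 21), (7, 24), (8, 29)]
Compute completion times and tardiness:
  Job 1: p=4, d=5, C=4, tardiness=max(0,4-5)=0
  Job 2: p=3, d=18, C=7, tardiness=max(0,7-18)=0
  Job 3: p=8, d=19, C=15, tardiness=max(0,15-19)=0
  Job 4: p=9, d=21, C=24, tardiness=max(0,24-21)=3
  Job 5: p=7, d=24, C=31, tardiness=max(0,31-24)=7
  Job 6: p=8, d=29, C=39, tardiness=max(0,39-29)=10
Total tardiness = 20

20


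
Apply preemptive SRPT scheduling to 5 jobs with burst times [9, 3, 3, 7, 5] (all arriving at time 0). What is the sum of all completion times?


Since all jobs arrive at t=0, SRPT equals SPT ordering.
SPT order: [3, 3, 5, 7, 9]
Completion times:
  Job 1: p=3, C=3
  Job 2: p=3, C=6
  Job 3: p=5, C=11
  Job 4: p=7, C=18
  Job 5: p=9, C=27
Total completion time = 3 + 6 + 11 + 18 + 27 = 65

65


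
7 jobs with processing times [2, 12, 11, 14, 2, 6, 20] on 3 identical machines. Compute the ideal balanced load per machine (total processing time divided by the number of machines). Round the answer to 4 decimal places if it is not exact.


Total processing time = 2 + 12 + 11 + 14 + 2 + 6 + 20 = 67
Number of machines = 3
Ideal balanced load = 67 / 3 = 22.3333

22.3333


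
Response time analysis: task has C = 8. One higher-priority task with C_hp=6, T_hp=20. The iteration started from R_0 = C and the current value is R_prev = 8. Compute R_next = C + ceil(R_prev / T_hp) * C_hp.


R_next = C + ceil(R_prev / T_hp) * C_hp
ceil(8 / 20) = ceil(0.4) = 1
Interference = 1 * 6 = 6
R_next = 8 + 6 = 14

14


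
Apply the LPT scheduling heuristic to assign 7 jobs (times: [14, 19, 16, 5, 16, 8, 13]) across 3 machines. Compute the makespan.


Sort jobs in decreasing order (LPT): [19, 16, 16, 14, 13, 8, 5]
Assign each job to the least loaded machine:
  Machine 1: jobs [19, 8, 5], load = 32
  Machine 2: jobs [16, 14], load = 30
  Machine 3: jobs [16, 13], load = 29
Makespan = max load = 32

32
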